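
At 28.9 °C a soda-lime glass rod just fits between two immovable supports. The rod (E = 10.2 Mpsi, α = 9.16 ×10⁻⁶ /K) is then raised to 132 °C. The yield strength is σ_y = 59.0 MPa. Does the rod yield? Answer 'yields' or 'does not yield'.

yields

E = 10.2 Mpsi = 70.33 GPa.
ΔT = 103.1 K. Constrained thermal stress σ = E·α·ΔT = 70.33×10³ MPa × 9.16×10⁻⁶ × 103.1 = 66.4 MPa (compressive).
Compare to σ_y = 59.0 MPa: σ ≥ σ_y, so it yields.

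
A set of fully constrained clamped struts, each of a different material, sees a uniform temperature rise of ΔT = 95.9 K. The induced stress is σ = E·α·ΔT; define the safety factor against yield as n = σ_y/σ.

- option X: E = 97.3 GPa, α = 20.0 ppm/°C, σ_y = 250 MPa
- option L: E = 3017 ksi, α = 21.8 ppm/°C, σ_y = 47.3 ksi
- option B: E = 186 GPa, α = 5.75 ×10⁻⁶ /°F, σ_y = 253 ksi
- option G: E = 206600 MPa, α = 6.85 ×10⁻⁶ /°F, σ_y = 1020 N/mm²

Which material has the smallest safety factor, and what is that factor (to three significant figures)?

Per material, after unit conversion:
  option X: E = 97.30, α = 20.0, σ_y = 250.0 → σ = 187 MPa, n = 1.34
  option L: E = 20.80, α = 21.8, σ_y = 326.1 → σ = 43.5 MPa, n = 7.50
  option B: E = 186.0, α = 10.3, σ_y = 1744 → σ = 185 MPa, n = 9.45
  option G: E = 206.6, α = 12.3, σ_y = 1020 → σ = 244 MPa, n = 4.18
The minimum is option X at n = 1.34.

option X, n = 1.34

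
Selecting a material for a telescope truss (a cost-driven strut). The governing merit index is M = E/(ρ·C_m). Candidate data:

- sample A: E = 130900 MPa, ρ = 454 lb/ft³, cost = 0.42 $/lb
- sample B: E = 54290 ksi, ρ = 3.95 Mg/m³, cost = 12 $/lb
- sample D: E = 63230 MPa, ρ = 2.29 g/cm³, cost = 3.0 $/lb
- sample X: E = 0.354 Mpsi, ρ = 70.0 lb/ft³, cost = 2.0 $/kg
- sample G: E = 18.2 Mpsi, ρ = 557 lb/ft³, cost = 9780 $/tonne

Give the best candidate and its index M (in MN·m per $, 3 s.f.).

sample A, M = 19.4 MN·m per $

Putting every candidate on a common basis:
  sample A: E = 130.9 GPa, ρ = 7272 kg/m³, cost = 0.9259 $/kg
  sample B: E = 374.3 GPa, ρ = 3950 kg/m³, cost = 26.46 $/kg
  sample D: E = 63.23 GPa, ρ = 2290 kg/m³, cost = 6.614 $/kg
  sample X: E = 2.441 GPa, ρ = 1121 kg/m³, cost = 2.000 $/kg
  sample G: E = 125.5 GPa, ρ = 8922 kg/m³, cost = 9.780 $/kg
  sample A: M = 19.4 MN·m per $
  sample D: M = 4.17 MN·m per $
  sample B: M = 3.58 MN·m per $
  sample G: M = 1.44 MN·m per $
  sample X: M = 1.09 MN·m per $
Sample A ranks first.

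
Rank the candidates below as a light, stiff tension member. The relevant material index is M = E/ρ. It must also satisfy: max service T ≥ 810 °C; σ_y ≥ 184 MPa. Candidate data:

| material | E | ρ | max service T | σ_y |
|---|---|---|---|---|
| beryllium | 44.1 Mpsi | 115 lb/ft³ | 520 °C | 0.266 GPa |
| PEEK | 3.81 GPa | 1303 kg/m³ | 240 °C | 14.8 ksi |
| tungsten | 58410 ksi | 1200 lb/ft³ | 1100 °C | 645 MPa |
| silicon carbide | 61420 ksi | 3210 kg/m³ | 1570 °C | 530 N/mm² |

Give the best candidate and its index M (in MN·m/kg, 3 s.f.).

Screen on constraints: max service T ≥ 810 °C; σ_y ≥ 184 MPa. Survivors: tungsten, silicon carbide.
After converting to SI:
  tungsten: E = 402.7 GPa, ρ = 19220 kg/m³
  silicon carbide: E = 423.5 GPa, ρ = 3210 kg/m³
  silicon carbide: M = 132 MN·m/kg
  tungsten: M = 21.0 MN·m/kg
Silicon carbide has the largest M.

silicon carbide, M = 132 MN·m/kg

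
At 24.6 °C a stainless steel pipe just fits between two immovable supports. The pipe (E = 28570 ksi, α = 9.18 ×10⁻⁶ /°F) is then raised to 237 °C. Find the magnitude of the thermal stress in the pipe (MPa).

691 MPa

E = 28570 ksi = 197.0 GPa.
α = 9.18×10⁻⁶/°F × 9/5 = 16.5×10⁻⁶/K.
ΔT = 212.4 K. Constrained thermal stress σ = E·α·ΔT = 197.0×10³ MPa × 16.5×10⁻⁶ × 212.4 = 691 MPa (compressive).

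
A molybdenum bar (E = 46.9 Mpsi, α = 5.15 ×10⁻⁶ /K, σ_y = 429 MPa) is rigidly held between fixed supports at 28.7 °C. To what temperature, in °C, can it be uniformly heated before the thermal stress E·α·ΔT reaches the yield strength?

E = 46.9 Mpsi = 323.4 GPa.
E·α·ΔT = 429.0 MPa ⇒ ΔT = 429.0 / (323.4×10³ × 5.15×10⁻⁶) = 257.6 K.
T = 28.7 + 257.6 = 286.3 °C.

286 °C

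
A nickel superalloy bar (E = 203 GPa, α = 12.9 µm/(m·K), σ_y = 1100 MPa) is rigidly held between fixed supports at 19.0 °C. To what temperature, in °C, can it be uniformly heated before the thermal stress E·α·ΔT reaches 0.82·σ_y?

363 °C

E·α·ΔT = 902.0 MPa ⇒ ΔT = 902.0 / (203.0×10³ × 12.9×10⁻⁶) = 344.4 K.
T = 19.0 + 344.4 = 363.4 °C.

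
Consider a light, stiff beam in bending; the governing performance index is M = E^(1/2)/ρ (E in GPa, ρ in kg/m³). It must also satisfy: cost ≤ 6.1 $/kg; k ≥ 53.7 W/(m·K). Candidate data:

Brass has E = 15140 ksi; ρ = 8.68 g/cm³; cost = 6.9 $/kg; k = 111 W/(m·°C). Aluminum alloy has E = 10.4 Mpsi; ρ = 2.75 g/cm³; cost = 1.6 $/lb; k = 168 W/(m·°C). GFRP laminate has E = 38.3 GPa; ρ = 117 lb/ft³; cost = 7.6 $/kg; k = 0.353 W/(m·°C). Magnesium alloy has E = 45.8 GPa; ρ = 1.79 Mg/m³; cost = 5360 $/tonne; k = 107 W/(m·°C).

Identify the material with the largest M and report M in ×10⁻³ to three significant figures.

Screen on constraints: cost ≤ 6.1 $/kg; k ≥ 53.7 W/(m·K). Survivors: aluminum alloy, magnesium alloy.
Putting every candidate on a common basis:
  aluminum alloy: E = 71.71 GPa, ρ = 2750 kg/m³
  magnesium alloy: E = 45.80 GPa, ρ = 1790 kg/m³
  magnesium alloy: M = 3.78×10⁻³
  aluminum alloy: M = 3.08×10⁻³
Magnesium alloy ranks first.

magnesium alloy, M = 3.78×10⁻³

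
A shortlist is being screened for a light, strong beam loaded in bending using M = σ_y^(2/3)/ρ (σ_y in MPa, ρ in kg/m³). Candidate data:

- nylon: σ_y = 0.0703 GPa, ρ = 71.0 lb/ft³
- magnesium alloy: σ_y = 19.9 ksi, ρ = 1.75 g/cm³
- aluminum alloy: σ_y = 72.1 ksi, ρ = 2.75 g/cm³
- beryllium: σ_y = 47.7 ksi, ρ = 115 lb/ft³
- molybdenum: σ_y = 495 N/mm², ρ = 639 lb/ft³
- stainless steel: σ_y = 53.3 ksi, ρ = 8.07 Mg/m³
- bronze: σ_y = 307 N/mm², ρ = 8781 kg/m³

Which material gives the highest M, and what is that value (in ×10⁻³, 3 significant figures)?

beryllium, M = 25.9×10⁻³

Putting every candidate on a common basis:
  nylon: σ_y = 70.30 MPa, ρ = 1137 kg/m³
  magnesium alloy: σ_y = 137.2 MPa, ρ = 1750 kg/m³
  aluminum alloy: σ_y = 497.1 MPa, ρ = 2750 kg/m³
  beryllium: σ_y = 328.9 MPa, ρ = 1842 kg/m³
  molybdenum: σ_y = 495.0 MPa, ρ = 10240 kg/m³
  stainless steel: σ_y = 367.5 MPa, ρ = 8070 kg/m³
  bronze: σ_y = 307.0 MPa, ρ = 8781 kg/m³
  beryllium: M = 25.9×10⁻³
  aluminum alloy: M = 22.8×10⁻³
  magnesium alloy: M = 15.2×10⁻³
  nylon: M = 15.0×10⁻³
  stainless steel: M = 6.36×10⁻³
  molybdenum: M = 6.11×10⁻³
  bronze: M = 5.18×10⁻³
Highest index: beryllium.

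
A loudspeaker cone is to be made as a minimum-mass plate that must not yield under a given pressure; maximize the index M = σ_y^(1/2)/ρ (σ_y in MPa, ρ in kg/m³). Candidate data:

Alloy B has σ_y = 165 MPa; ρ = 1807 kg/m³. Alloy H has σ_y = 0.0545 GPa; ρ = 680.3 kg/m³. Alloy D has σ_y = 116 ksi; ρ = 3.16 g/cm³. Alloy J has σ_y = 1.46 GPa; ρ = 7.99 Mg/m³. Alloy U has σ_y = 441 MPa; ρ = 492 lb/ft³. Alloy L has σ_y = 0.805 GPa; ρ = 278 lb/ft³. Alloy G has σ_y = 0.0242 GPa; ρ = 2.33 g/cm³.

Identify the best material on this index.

alloy H

Normalizing units and computing the index:
  alloy B: σ_y = 165.0 MPa, ρ = 1807 kg/m³
  alloy H: σ_y = 54.50 MPa, ρ = 680.3 kg/m³
  alloy D: σ_y = 799.8 MPa, ρ = 3160 kg/m³
  alloy J: σ_y = 1460 MPa, ρ = 7990 kg/m³
  alloy U: σ_y = 441.0 MPa, ρ = 7881 kg/m³
  alloy L: σ_y = 805.0 MPa, ρ = 4453 kg/m³
  alloy G: σ_y = 24.20 MPa, ρ = 2330 kg/m³
  alloy H: M = 10.9×10⁻³
  alloy D: M = 8.95×10⁻³
  alloy B: M = 7.11×10⁻³
  alloy L: M = 6.37×10⁻³
  alloy J: M = 4.78×10⁻³
  alloy U: M = 2.66×10⁻³
  alloy G: M = 2.11×10⁻³
Highest index: alloy H.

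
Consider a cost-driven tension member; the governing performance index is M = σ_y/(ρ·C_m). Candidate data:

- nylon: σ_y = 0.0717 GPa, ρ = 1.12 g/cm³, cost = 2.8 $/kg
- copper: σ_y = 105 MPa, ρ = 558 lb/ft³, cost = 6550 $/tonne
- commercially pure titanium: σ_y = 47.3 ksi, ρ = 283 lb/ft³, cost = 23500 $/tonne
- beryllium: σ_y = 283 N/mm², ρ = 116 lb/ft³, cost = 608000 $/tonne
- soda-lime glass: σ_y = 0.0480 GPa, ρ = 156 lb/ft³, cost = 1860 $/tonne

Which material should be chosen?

nylon

Normalizing units and computing the index:
  nylon: σ_y = 71.70 MPa, ρ = 1120 kg/m³, cost = 2.800 $/kg
  copper: σ_y = 105.0 MPa, ρ = 8938 kg/m³, cost = 6.550 $/kg
  commercially pure titanium: σ_y = 326.1 MPa, ρ = 4533 kg/m³, cost = 23.50 $/kg
  beryllium: σ_y = 283.0 MPa, ρ = 1858 kg/m³, cost = 608.0 $/kg
  soda-lime glass: σ_y = 48.00 MPa, ρ = 2499 kg/m³, cost = 1.860 $/kg
  nylon: M = 22.9 kN·m per $
  soda-lime glass: M = 10.3 kN·m per $
  commercially pure titanium: M = 3.06 kN·m per $
  copper: M = 1.79 kN·m per $
  beryllium: M = 0.250 kN·m per $
Nylon has the largest M.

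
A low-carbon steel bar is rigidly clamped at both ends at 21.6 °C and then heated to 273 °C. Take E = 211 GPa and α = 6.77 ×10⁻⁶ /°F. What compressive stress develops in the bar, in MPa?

646 MPa

α = 6.77×10⁻⁶/°F × 9/5 = 12.2×10⁻⁶/K.
ΔT = 251.4 K. Constrained thermal stress σ = E·α·ΔT = 211.0×10³ MPa × 12.2×10⁻⁶ × 251.4 = 646 MPa (compressive).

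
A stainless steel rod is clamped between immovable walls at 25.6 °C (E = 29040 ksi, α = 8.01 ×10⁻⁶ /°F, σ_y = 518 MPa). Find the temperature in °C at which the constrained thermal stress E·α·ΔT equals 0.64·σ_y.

E = 29040 ksi = 200.2 GPa.
α = 8.01×10⁻⁶/°F × 9/5 = 14.4×10⁻⁶/K.
E·α·ΔT = 331.5 MPa ⇒ ΔT = 331.5 / (200.2×10³ × 14.4×10⁻⁶) = 114.8 K.
T = 25.6 + 114.8 = 140.4 °C.

140 °C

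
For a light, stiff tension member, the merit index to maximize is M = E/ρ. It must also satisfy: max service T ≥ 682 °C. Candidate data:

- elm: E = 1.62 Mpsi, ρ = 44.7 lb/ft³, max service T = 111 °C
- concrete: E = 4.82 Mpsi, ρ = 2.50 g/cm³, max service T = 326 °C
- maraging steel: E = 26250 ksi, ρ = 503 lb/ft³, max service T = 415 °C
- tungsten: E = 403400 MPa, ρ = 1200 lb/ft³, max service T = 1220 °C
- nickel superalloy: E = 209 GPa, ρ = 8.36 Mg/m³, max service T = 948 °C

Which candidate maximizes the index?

nickel superalloy

Screen on constraints: max service T ≥ 682 °C. Survivors: tungsten, nickel superalloy.
After converting to SI:
  tungsten: E = 403.4 GPa, ρ = 19220 kg/m³
  nickel superalloy: E = 209.0 GPa, ρ = 8360 kg/m³
  nickel superalloy: M = 25.0 MN·m/kg
  tungsten: M = 21.0 MN·m/kg
Highest index: nickel superalloy.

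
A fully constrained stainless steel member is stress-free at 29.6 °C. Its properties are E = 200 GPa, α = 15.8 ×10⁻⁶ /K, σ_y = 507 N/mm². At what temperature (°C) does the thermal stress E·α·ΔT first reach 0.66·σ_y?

σ_y = 507 N/mm² = 507.0 MPa.
E·α·ΔT = 334.6 MPa ⇒ ΔT = 334.6 / (200.0×10³ × 15.8×10⁻⁶) = 105.9 K.
T = 29.6 + 105.9 = 135.5 °C.

135 °C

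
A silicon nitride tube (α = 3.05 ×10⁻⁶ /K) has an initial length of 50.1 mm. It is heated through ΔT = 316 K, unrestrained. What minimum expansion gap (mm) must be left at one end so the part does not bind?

ΔL = α·L₀·ΔT = 3.05×10⁻⁶ × 50.1 mm × 316.0 K = 0.0483 mm.

0.0483 mm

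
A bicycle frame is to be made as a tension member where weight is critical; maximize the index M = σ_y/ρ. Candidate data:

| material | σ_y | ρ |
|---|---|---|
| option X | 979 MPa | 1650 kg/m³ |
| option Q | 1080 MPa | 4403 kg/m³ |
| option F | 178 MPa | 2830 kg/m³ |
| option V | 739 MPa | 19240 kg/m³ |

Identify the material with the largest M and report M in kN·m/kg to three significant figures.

option X, M = 593 kN·m/kg

Computing M directly (units already consistent):
  option X: M = 593 kN·m/kg
  option Q: M = 245 kN·m/kg
  option F: M = 62.9 kN·m/kg
  option V: M = 38.4 kN·m/kg
Option X has the largest M.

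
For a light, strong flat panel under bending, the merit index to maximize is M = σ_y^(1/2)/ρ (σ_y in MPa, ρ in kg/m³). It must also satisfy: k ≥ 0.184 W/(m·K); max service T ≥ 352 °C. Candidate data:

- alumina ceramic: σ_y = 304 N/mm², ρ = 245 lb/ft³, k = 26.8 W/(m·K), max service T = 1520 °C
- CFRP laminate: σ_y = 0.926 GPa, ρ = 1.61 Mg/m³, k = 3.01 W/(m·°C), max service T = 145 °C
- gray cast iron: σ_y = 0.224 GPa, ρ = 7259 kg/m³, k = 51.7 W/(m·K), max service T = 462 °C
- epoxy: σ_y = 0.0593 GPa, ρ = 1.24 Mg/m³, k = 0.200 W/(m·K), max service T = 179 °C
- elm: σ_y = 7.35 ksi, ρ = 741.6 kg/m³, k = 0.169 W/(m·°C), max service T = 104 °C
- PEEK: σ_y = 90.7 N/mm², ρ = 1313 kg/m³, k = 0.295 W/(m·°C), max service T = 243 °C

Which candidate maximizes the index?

Screen on constraints: k ≥ 0.184 W/(m·K); max service T ≥ 352 °C. Survivors: alumina ceramic, gray cast iron.
Putting every candidate on a common basis:
  alumina ceramic: σ_y = 304.0 MPa, ρ = 3925 kg/m³
  gray cast iron: σ_y = 224.0 MPa, ρ = 7259 kg/m³
  alumina ceramic: M = 4.44×10⁻³
  gray cast iron: M = 2.06×10⁻³
The maximum is for alumina ceramic.

alumina ceramic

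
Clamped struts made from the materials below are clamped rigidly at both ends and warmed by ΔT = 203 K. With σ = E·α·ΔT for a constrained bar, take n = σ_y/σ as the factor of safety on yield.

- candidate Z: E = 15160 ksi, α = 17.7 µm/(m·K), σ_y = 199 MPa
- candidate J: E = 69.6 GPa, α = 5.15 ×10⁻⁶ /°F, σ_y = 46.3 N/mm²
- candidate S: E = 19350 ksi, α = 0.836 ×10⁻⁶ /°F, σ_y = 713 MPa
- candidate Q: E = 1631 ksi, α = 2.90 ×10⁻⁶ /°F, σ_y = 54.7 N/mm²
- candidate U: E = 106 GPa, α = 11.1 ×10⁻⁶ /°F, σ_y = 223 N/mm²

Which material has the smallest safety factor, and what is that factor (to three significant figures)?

In consistent units (E in GPa, α in ×10⁻⁶/K, σ_y in MPa):
  candidate Z: E = 104.5, α = 17.7, σ_y = 199.0 → σ = 376 MPa, n = 0.530
  candidate J: E = 69.60, α = 9.27, σ_y = 46.30 → σ = 131 MPa, n = 0.354
  candidate S: E = 133.4, α = 1.50, σ_y = 713.0 → σ = 40.8 MPa, n = 17.5
  candidate Q: E = 11.25, α = 5.22, σ_y = 54.70 → σ = 11.9 MPa, n = 4.59
  candidate U: E = 106.0, α = 20.0, σ_y = 223.0 → σ = 430 MPa, n = 0.519
The minimum is candidate J at n = 0.354.

candidate J, n = 0.354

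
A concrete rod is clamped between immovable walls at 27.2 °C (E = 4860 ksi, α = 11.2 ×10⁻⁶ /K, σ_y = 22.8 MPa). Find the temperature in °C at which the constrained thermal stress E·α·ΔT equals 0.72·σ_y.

E = 4860 ksi = 33.51 GPa.
E·α·ΔT = 16.42 MPa ⇒ ΔT = 16.42 / (33.51×10³ × 11.2×10⁻⁶) = 43.74 K.
T = 27.2 + 43.74 = 70.94 °C.

70.9 °C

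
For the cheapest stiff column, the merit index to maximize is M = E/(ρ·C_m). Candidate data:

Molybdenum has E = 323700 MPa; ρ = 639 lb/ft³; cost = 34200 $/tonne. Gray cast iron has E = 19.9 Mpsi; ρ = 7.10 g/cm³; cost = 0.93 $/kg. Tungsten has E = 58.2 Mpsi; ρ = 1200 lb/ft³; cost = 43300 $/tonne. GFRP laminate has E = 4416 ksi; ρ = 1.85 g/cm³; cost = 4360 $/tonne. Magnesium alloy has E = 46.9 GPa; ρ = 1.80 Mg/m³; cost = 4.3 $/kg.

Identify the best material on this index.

gray cast iron

Convert each candidate to consistent units, then evaluate M:
  molybdenum: E = 323.7 GPa, ρ = 10240 kg/m³, cost = 34.20 $/kg
  gray cast iron: E = 137.2 GPa, ρ = 7100 kg/m³, cost = 0.9300 $/kg
  tungsten: E = 401.3 GPa, ρ = 19220 kg/m³, cost = 43.30 $/kg
  GFRP laminate: E = 30.45 GPa, ρ = 1850 kg/m³, cost = 4.360 $/kg
  magnesium alloy: E = 46.90 GPa, ρ = 1800 kg/m³, cost = 4.300 $/kg
  gray cast iron: M = 20.8 MN·m per $
  magnesium alloy: M = 6.06 MN·m per $
  GFRP laminate: M = 3.77 MN·m per $
  molybdenum: M = 0.925 MN·m per $
  tungsten: M = 0.482 MN·m per $
Gray cast iron has the largest M.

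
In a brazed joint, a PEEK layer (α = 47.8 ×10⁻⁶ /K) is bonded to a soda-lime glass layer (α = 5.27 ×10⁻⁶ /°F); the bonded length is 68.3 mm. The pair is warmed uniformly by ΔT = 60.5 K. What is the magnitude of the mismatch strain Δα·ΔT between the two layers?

soda-lime glass: α = 5.27×10⁻⁶/°F × 9/5 = 9.49×10⁻⁶/K.
Δα = |47.8 − 9.49|×10⁻⁶/K = 38.3×10⁻⁶/K.
Mismatch strain = Δα·ΔT = 38.3×10⁻⁶ × 60.5 = 2.32×10⁻³.

2.32×10⁻³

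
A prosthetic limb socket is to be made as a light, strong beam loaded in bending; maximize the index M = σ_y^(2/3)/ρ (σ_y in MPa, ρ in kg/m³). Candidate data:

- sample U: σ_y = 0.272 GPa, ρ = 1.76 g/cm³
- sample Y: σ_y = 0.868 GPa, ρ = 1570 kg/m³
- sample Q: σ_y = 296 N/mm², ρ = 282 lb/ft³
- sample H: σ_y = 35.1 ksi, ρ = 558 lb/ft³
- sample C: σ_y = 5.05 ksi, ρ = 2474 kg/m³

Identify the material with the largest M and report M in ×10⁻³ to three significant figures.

In SI units:
  sample U: σ_y = 272.0 MPa, ρ = 1760 kg/m³
  sample Y: σ_y = 868.0 MPa, ρ = 1570 kg/m³
  sample Q: σ_y = 296.0 MPa, ρ = 4517 kg/m³
  sample H: σ_y = 242.0 MPa, ρ = 8938 kg/m³
  sample C: σ_y = 34.82 MPa, ρ = 2474 kg/m³
  sample Y: M = 58.0×10⁻³
  sample U: M = 23.9×10⁻³
  sample Q: M = 9.83×10⁻³
  sample H: M = 4.34×10⁻³
  sample C: M = 4.31×10⁻³
Highest index: sample Y.

sample Y, M = 58.0×10⁻³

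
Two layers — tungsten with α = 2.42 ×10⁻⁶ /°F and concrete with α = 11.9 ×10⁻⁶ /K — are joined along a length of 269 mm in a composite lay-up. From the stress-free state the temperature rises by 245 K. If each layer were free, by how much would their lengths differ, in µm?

497 µm

tungsten: α = 2.42×10⁻⁶/°F × 9/5 = 4.36×10⁻⁶/K.
Δα = |4.36 − 11.9|×10⁻⁶/K = 7.54×10⁻⁶/K.
ΔL_mismatch = Δα·L·ΔT = 7.54×10⁻⁶ × 269.0 mm × 245.0 K = 497 µm.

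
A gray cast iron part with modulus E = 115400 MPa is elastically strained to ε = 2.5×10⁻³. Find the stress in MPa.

288 MPa

E = 115400 MPa = 115.4 GPa.
σ = E·ε = 115400 MPa × 2.5×10⁻³ = 288 MPa.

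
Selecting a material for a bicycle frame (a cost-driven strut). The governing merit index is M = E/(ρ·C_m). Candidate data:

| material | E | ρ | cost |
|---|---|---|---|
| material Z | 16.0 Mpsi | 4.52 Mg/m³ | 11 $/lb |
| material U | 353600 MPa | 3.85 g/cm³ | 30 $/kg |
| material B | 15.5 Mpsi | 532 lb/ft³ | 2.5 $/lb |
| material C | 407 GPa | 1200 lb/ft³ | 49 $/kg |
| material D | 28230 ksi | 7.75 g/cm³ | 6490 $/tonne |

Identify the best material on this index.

In SI units:
  material Z: E = 110.3 GPa, ρ = 4520 kg/m³, cost = 24.25 $/kg
  material U: E = 353.6 GPa, ρ = 3850 kg/m³, cost = 30.00 $/kg
  material B: E = 106.9 GPa, ρ = 8522 kg/m³, cost = 5.511 $/kg
  material C: E = 407.0 GPa, ρ = 19220 kg/m³, cost = 49.00 $/kg
  material D: E = 194.6 GPa, ρ = 7750 kg/m³, cost = 6.490 $/kg
  material D: M = 3.87 MN·m per $
  material U: M = 3.06 MN·m per $
  material B: M = 2.28 MN·m per $
  material Z: M = 1.01 MN·m per $
  material C: M = 0.432 MN·m per $
Material D has the largest M.

material D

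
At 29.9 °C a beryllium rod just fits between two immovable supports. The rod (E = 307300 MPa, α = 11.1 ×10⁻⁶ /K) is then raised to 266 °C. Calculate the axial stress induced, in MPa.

E = 307300 MPa = 307.3 GPa.
ΔT = 236.1 K. Constrained thermal stress σ = E·α·ΔT = 307.3×10³ MPa × 11.1×10⁻⁶ × 236.1 = 805 MPa (compressive).

805 MPa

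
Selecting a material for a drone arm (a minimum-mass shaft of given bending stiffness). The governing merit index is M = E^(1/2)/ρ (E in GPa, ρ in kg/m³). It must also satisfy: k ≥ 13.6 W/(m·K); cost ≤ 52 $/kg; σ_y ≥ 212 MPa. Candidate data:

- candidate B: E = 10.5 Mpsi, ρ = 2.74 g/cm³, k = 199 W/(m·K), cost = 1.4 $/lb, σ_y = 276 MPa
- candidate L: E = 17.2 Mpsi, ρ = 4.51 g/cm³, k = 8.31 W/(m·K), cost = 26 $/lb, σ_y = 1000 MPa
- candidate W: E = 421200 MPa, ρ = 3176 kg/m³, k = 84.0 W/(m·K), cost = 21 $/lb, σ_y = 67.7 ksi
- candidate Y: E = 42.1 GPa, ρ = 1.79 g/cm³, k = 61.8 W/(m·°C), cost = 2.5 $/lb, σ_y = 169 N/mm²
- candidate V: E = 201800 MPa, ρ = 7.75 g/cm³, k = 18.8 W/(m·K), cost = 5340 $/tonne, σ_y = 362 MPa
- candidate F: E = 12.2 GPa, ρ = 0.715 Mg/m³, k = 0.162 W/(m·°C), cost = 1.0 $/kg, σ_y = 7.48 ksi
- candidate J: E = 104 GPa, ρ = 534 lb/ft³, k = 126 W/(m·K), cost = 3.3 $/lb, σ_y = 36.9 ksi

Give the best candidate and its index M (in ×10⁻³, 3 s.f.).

Screen on constraints: k ≥ 13.6 W/(m·K); cost ≤ 52 $/kg; σ_y ≥ 212 MPa. Survivors: candidate B, candidate W, candidate V, candidate J.
In SI units:
  candidate B: E = 72.39 GPa, ρ = 2740 kg/m³
  candidate W: E = 421.2 GPa, ρ = 3176 kg/m³
  candidate V: E = 201.8 GPa, ρ = 7750 kg/m³
  candidate J: E = 104.0 GPa, ρ = 8554 kg/m³
  candidate W: M = 6.46×10⁻³
  candidate B: M = 3.11×10⁻³
  candidate V: M = 1.83×10⁻³
  candidate J: M = 1.19×10⁻³
Highest index: candidate W.

candidate W, M = 6.46×10⁻³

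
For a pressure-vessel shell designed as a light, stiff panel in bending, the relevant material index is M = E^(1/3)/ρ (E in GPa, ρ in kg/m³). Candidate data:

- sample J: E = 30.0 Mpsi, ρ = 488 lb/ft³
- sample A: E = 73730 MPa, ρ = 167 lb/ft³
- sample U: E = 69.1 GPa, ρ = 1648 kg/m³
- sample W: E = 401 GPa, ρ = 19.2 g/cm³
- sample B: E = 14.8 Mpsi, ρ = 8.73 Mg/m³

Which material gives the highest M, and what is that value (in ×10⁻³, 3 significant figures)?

Putting every candidate on a common basis:
  sample J: E = 206.8 GPa, ρ = 7817 kg/m³
  sample A: E = 73.73 GPa, ρ = 2675 kg/m³
  sample U: E = 69.10 GPa, ρ = 1648 kg/m³
  sample W: E = 401.0 GPa, ρ = 19200 kg/m³
  sample B: E = 102.0 GPa, ρ = 8730 kg/m³
  sample U: M = 2.49×10⁻³
  sample A: M = 1.57×10⁻³
  sample J: M = 0.757×10⁻³
  sample B: M = 0.535×10⁻³
  sample W: M = 0.384×10⁻³
Sample U ranks first.

sample U, M = 2.49×10⁻³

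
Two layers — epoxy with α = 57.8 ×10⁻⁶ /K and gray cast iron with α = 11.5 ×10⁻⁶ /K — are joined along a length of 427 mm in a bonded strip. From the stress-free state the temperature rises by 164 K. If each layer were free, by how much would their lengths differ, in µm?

Δα = |57.8 − 11.5|×10⁻⁶/K = 46.3×10⁻⁶/K.
ΔL_mismatch = Δα·L·ΔT = 46.3×10⁻⁶ × 427.0 mm × 164.0 K = 3240 µm.

3240 µm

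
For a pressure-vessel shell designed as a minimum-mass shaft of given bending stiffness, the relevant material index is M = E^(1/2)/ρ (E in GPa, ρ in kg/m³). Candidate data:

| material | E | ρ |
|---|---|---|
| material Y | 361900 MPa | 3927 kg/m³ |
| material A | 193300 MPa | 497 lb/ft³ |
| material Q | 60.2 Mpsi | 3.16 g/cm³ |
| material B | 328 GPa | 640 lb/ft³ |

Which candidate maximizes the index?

Putting every candidate on a common basis:
  material Y: E = 361.9 GPa, ρ = 3927 kg/m³
  material A: E = 193.3 GPa, ρ = 7961 kg/m³
  material Q: E = 415.1 GPa, ρ = 3160 kg/m³
  material B: E = 328.0 GPa, ρ = 10250 kg/m³
  material Q: M = 6.45×10⁻³
  material Y: M = 4.84×10⁻³
  material B: M = 1.77×10⁻³
  material A: M = 1.75×10⁻³
Material Q ranks first.

material Q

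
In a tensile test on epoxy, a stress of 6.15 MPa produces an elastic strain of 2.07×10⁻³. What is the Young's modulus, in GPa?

2.97 GPa

E = σ/ε = 6.15 MPa / 2.07×10⁻³ = 2971 MPa = 2.97 GPa.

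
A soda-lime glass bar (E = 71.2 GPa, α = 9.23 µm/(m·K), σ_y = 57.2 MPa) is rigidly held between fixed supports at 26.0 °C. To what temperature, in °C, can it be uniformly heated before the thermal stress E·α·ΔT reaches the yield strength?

E·α·ΔT = 57.20 MPa ⇒ ΔT = 57.20 / (71.20×10³ × 9.23×10⁻⁶) = 87.04 K.
T = 26.0 + 87.04 = 113.0 °C.

113 °C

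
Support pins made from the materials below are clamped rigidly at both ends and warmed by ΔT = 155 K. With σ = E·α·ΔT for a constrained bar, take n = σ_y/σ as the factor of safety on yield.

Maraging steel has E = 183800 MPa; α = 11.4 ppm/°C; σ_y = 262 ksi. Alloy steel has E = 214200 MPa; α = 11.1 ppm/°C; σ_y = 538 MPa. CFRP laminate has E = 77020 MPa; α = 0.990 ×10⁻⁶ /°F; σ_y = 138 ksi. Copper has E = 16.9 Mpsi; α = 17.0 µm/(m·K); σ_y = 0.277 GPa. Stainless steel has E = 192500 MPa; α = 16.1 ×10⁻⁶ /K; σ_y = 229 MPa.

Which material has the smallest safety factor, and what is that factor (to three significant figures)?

With everything in SI (GPa, ×10⁻⁶/K, MPa):
  maraging steel: E = 183.8, α = 11.4, σ_y = 1806 → σ = 325 MPa, n = 5.56
  alloy steel: E = 214.2, α = 11.1, σ_y = 538.0 → σ = 369 MPa, n = 1.46
  CFRP laminate: E = 77.02, α = 1.78, σ_y = 951.5 → σ = 21.3 MPa, n = 44.7
  copper: E = 116.5, α = 17.0, σ_y = 277.0 → σ = 307 MPa, n = 0.902
  stainless steel: E = 192.5, α = 16.1, σ_y = 229.0 → σ = 480 MPa, n = 0.477
Stainless steel has the lowest safety factor, n = 0.477.

stainless steel, n = 0.477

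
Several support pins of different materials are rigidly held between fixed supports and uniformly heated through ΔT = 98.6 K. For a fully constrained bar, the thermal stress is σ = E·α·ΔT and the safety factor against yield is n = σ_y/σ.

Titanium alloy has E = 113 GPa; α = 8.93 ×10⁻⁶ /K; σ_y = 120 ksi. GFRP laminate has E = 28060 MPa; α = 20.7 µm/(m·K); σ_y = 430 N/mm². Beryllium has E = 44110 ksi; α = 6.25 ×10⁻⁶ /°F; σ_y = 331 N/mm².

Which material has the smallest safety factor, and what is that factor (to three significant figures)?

beryllium, n = 0.981

In consistent units (E in GPa, α in ×10⁻⁶/K, σ_y in MPa):
  titanium alloy: E = 113.0, α = 8.93, σ_y = 827.4 → σ = 99.5 MPa, n = 8.32
  GFRP laminate: E = 28.06, α = 20.7, σ_y = 430.0 → σ = 57.3 MPa, n = 7.51
  beryllium: E = 304.1, α = 11.2, σ_y = 331.0 → σ = 337 MPa, n = 0.981
Smallest n: beryllium with n = 0.981.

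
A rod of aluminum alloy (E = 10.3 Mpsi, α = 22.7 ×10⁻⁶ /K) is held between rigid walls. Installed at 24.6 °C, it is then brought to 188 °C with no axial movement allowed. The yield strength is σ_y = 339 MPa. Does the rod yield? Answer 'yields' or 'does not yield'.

E = 10.3 Mpsi = 71.02 GPa.
ΔT = 163.4 K. Constrained thermal stress σ = E·α·ΔT = 71.02×10³ MPa × 22.7×10⁻⁶ × 163.4 = 263 MPa (compressive).
Compare to σ_y = 339 MPa: σ < σ_y, so it does not yield.

does not yield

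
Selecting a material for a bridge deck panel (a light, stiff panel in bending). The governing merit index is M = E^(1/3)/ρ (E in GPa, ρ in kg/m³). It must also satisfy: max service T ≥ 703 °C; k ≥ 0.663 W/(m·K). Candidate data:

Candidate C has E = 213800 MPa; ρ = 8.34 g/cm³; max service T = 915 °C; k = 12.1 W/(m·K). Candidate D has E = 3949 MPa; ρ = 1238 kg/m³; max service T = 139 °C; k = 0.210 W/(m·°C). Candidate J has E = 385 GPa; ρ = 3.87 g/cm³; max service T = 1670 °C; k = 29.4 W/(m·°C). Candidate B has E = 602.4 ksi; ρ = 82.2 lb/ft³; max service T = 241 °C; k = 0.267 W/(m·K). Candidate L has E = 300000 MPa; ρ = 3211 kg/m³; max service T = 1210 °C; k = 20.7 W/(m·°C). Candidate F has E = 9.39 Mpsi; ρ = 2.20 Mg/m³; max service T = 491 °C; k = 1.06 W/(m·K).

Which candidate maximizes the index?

Screen on constraints: max service T ≥ 703 °C; k ≥ 0.663 W/(m·K). Survivors: candidate C, candidate J, candidate L.
Normalizing units and computing the index:
  candidate C: E = 213.8 GPa, ρ = 8340 kg/m³
  candidate J: E = 385.0 GPa, ρ = 3870 kg/m³
  candidate L: E = 300.0 GPa, ρ = 3211 kg/m³
  candidate L: M = 2.08×10⁻³
  candidate J: M = 1.88×10⁻³
  candidate C: M = 0.717×10⁻³
Highest index: candidate L.

candidate L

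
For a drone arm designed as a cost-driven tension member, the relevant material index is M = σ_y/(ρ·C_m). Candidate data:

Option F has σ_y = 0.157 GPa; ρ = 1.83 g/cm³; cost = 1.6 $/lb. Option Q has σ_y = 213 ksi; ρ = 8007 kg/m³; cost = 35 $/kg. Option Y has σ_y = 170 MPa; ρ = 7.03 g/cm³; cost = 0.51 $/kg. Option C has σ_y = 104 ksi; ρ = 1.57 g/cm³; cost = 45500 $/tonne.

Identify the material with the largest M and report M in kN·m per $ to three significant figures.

option Y, M = 47.4 kN·m per $

In SI units:
  option F: σ_y = 157.0 MPa, ρ = 1830 kg/m³, cost = 3.527 $/kg
  option Q: σ_y = 1469 MPa, ρ = 8007 kg/m³, cost = 35.00 $/kg
  option Y: σ_y = 170.0 MPa, ρ = 7030 kg/m³, cost = 0.5100 $/kg
  option C: σ_y = 717.1 MPa, ρ = 1570 kg/m³, cost = 45.50 $/kg
  option Y: M = 47.4 kN·m per $
  option F: M = 24.3 kN·m per $
  option C: M = 10.0 kN·m per $
  option Q: M = 5.24 kN·m per $
Highest index: option Y.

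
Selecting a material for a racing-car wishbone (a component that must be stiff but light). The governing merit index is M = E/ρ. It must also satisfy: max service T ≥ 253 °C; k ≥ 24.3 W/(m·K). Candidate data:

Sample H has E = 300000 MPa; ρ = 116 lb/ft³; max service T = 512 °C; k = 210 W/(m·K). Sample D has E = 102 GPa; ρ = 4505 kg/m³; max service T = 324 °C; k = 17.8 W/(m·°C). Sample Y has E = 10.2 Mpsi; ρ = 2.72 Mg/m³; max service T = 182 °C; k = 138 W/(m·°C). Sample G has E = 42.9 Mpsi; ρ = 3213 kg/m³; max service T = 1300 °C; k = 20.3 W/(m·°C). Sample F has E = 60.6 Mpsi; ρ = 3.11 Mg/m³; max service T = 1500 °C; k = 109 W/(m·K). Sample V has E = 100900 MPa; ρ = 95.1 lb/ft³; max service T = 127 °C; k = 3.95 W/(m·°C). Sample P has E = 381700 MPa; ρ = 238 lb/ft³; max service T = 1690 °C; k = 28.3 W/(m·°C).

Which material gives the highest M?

sample H

Screen on constraints: max service T ≥ 253 °C; k ≥ 24.3 W/(m·K). Survivors: sample H, sample F, sample P.
In SI units:
  sample H: E = 300.0 GPa, ρ = 1858 kg/m³
  sample F: E = 417.8 GPa, ρ = 3110 kg/m³
  sample P: E = 381.7 GPa, ρ = 3812 kg/m³
  sample H: M = 161 MN·m/kg
  sample F: M = 134 MN·m/kg
  sample P: M = 100 MN·m/kg
Sample H has the largest M.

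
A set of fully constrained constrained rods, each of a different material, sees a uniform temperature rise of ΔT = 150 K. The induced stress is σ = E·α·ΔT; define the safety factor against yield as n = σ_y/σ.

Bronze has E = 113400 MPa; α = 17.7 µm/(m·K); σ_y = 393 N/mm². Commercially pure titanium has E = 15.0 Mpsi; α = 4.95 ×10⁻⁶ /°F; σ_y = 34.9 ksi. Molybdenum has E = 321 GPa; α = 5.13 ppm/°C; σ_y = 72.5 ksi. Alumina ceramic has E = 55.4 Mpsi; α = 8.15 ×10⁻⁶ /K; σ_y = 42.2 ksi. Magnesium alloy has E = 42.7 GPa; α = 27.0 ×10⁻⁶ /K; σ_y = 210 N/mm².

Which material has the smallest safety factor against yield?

Converting E to GPa, α to ×10⁻⁶/K, σ_y to MPa, then σ and n for each:
  bronze: E = 113.4, α = 17.7, σ_y = 393.0 → σ = 301 MPa, n = 1.31
  commercially pure titanium: E = 103.4, α = 8.91, σ_y = 240.6 → σ = 138 MPa, n = 1.74
  molybdenum: E = 321.0, α = 5.13, σ_y = 499.9 → σ = 247 MPa, n = 2.02
  alumina ceramic: E = 382.0, α = 8.15, σ_y = 291.0 → σ = 467 MPa, n = 0.623
  magnesium alloy: E = 42.70, α = 27.0, σ_y = 210.0 → σ = 173 MPa, n = 1.21
The minimum is alumina ceramic at n = 0.623.

alumina ceramic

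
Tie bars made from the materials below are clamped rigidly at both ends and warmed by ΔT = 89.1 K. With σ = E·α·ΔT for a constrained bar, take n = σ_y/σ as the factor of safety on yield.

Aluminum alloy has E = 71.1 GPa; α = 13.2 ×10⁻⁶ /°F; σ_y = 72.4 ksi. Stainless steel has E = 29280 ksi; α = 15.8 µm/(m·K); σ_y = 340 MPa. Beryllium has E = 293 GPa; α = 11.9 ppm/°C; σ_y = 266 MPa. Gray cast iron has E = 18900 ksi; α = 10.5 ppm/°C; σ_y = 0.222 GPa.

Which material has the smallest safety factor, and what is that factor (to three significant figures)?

beryllium, n = 0.856

In consistent units (E in GPa, α in ×10⁻⁶/K, σ_y in MPa):
  aluminum alloy: E = 71.10, α = 23.8, σ_y = 499.2 → σ = 151 MPa, n = 3.32
  stainless steel: E = 201.9, α = 15.8, σ_y = 340.0 → σ = 284 MPa, n = 1.20
  beryllium: E = 293.0, α = 11.9, σ_y = 266.0 → σ = 311 MPa, n = 0.856
  gray cast iron: E = 130.3, α = 10.5, σ_y = 222.0 → σ = 122 MPa, n = 1.82
The minimum is beryllium at n = 0.856.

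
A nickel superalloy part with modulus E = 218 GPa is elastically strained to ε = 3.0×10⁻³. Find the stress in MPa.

σ = E·ε = 218000 MPa × 3.0×10⁻³ = 654 MPa.

654 MPa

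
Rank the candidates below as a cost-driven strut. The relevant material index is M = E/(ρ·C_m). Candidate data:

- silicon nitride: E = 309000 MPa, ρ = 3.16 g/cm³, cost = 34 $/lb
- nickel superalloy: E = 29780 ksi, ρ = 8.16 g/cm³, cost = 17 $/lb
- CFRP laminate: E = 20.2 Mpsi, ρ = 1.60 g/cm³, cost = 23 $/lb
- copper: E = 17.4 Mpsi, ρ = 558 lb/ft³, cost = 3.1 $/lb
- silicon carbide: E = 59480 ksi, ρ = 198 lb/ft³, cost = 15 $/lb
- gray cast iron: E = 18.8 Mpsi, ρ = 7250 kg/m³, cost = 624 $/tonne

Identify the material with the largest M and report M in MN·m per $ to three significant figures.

Normalizing units and computing the index:
  silicon nitride: E = 309.0 GPa, ρ = 3160 kg/m³, cost = 74.96 $/kg
  nickel superalloy: E = 205.3 GPa, ρ = 8160 kg/m³, cost = 37.48 $/kg
  CFRP laminate: E = 139.3 GPa, ρ = 1600 kg/m³, cost = 50.71 $/kg
  copper: E = 120.0 GPa, ρ = 8938 kg/m³, cost = 6.834 $/kg
  silicon carbide: E = 410.1 GPa, ρ = 3172 kg/m³, cost = 33.07 $/kg
  gray cast iron: E = 129.6 GPa, ρ = 7250 kg/m³, cost = 0.6240 $/kg
  gray cast iron: M = 28.7 MN·m per $
  silicon carbide: M = 3.91 MN·m per $
  copper: M = 1.96 MN·m per $
  CFRP laminate: M = 1.72 MN·m per $
  silicon nitride: M = 1.30 MN·m per $
  nickel superalloy: M = 0.671 MN·m per $
Gray cast iron has the largest M.

gray cast iron, M = 28.7 MN·m per $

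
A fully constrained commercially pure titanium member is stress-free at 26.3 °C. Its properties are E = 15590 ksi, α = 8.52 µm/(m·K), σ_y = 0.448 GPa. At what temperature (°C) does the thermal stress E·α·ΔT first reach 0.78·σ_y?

408 °C

E = 15590 ksi = 107.5 GPa.
σ_y = 0.448 GPa = 448.0 MPa.
E·α·ΔT = 349.4 MPa ⇒ ΔT = 349.4 / (107.5×10³ × 8.52×10⁻⁶) = 381.6 K.
T = 26.3 + 381.6 = 407.9 °C.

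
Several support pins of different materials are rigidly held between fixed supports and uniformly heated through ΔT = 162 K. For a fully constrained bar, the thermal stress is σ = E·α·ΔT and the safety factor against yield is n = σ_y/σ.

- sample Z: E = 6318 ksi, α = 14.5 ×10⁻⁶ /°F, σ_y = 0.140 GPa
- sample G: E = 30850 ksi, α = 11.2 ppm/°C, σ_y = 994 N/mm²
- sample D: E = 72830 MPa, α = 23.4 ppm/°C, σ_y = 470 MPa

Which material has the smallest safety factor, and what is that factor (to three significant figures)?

With everything in SI (GPa, ×10⁻⁶/K, MPa):
  sample Z: E = 43.56, α = 26.1, σ_y = 140.0 → σ = 184 MPa, n = 0.760
  sample G: E = 212.7, α = 11.2, σ_y = 994.0 → σ = 386 MPa, n = 2.58
  sample D: E = 72.83, α = 23.4, σ_y = 470.0 → σ = 276 MPa, n = 1.70
Smallest n: sample Z with n = 0.760.

sample Z, n = 0.760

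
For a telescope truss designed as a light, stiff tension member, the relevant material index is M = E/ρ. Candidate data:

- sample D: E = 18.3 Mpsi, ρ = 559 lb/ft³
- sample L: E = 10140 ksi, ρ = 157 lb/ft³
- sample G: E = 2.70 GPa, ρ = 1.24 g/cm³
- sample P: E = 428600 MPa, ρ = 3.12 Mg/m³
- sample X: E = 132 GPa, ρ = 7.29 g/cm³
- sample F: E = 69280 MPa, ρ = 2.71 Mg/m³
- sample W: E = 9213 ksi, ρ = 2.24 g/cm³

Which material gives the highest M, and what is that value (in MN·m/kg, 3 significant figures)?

sample P, M = 137 MN·m/kg

Normalizing units and computing the index:
  sample D: E = 126.2 GPa, ρ = 8954 kg/m³
  sample L: E = 69.91 GPa, ρ = 2515 kg/m³
  sample G: E = 2.700 GPa, ρ = 1240 kg/m³
  sample P: E = 428.6 GPa, ρ = 3120 kg/m³
  sample X: E = 132.0 GPa, ρ = 7290 kg/m³
  sample F: E = 69.28 GPa, ρ = 2710 kg/m³
  sample W: E = 63.52 GPa, ρ = 2240 kg/m³
  sample P: M = 137 MN·m/kg
  sample W: M = 28.4 MN·m/kg
  sample L: M = 27.8 MN·m/kg
  sample F: M = 25.6 MN·m/kg
  sample X: M = 18.1 MN·m/kg
  sample D: M = 14.1 MN·m/kg
  sample G: M = 2.18 MN·m/kg
The maximum is for sample P.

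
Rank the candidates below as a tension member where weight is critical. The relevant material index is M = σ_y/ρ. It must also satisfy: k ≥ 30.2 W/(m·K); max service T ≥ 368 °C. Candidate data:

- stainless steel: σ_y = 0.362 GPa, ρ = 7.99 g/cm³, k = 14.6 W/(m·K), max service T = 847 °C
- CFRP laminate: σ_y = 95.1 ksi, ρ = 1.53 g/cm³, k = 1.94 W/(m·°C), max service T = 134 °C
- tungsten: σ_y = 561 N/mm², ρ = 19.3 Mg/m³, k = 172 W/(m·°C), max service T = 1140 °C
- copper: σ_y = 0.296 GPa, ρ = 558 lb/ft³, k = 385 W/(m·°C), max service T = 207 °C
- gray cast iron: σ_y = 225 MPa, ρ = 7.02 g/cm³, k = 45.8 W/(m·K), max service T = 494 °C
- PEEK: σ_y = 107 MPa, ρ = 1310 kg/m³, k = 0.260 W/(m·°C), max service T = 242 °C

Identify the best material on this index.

gray cast iron

Screen on constraints: k ≥ 30.2 W/(m·K); max service T ≥ 368 °C. Survivors: tungsten, gray cast iron.
After converting to SI:
  tungsten: σ_y = 561.0 MPa, ρ = 19300 kg/m³
  gray cast iron: σ_y = 225.0 MPa, ρ = 7020 kg/m³
  gray cast iron: M = 32.1 kN·m/kg
  tungsten: M = 29.1 kN·m/kg
Highest index: gray cast iron.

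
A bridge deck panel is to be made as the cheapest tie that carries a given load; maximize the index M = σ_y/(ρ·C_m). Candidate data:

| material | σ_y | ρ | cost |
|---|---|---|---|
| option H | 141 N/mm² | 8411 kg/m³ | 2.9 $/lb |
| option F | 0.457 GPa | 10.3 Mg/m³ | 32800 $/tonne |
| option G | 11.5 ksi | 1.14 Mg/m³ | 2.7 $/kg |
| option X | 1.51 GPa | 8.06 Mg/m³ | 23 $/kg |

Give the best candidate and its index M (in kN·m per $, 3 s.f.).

option G, M = 25.8 kN·m per $

Putting every candidate on a common basis:
  option H: σ_y = 141.0 MPa, ρ = 8411 kg/m³, cost = 6.393 $/kg
  option F: σ_y = 457.0 MPa, ρ = 10300 kg/m³, cost = 32.80 $/kg
  option G: σ_y = 79.29 MPa, ρ = 1140 kg/m³, cost = 2.700 $/kg
  option X: σ_y = 1510 MPa, ρ = 8060 kg/m³, cost = 23.00 $/kg
  option G: M = 25.8 kN·m per $
  option X: M = 8.15 kN·m per $
  option H: M = 2.62 kN·m per $
  option F: M = 1.35 kN·m per $
Option G has the largest M.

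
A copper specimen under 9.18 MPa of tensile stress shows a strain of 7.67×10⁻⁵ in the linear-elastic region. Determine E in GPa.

E = σ/ε = 9.18 MPa / 7.67×10⁻⁵ = 119700 MPa = 120 GPa.

120 GPa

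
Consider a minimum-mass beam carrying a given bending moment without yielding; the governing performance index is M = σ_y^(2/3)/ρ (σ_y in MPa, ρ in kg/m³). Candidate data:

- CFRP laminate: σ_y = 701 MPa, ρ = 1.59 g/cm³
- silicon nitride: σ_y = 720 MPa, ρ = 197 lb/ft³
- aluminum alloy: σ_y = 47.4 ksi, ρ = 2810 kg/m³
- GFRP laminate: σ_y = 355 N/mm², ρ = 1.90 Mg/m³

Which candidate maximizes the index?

CFRP laminate

In SI units:
  CFRP laminate: σ_y = 701.0 MPa, ρ = 1590 kg/m³
  silicon nitride: σ_y = 720.0 MPa, ρ = 3156 kg/m³
  aluminum alloy: σ_y = 326.8 MPa, ρ = 2810 kg/m³
  GFRP laminate: σ_y = 355.0 MPa, ρ = 1900 kg/m³
  CFRP laminate: M = 49.6×10⁻³
  GFRP laminate: M = 26.4×10⁻³
  silicon nitride: M = 25.5×10⁻³
  aluminum alloy: M = 16.9×10⁻³
Highest index: CFRP laminate.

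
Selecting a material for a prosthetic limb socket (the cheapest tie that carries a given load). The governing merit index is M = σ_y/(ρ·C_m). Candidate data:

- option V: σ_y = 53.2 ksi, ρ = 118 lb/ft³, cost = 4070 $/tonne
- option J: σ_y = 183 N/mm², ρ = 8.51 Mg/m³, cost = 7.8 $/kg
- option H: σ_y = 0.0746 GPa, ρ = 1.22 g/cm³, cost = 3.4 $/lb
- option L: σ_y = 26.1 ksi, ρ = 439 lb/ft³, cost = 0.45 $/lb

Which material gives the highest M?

Normalizing units and computing the index:
  option V: σ_y = 366.8 MPa, ρ = 1890 kg/m³, cost = 4.070 $/kg
  option J: σ_y = 183.0 MPa, ρ = 8510 kg/m³, cost = 7.800 $/kg
  option H: σ_y = 74.60 MPa, ρ = 1220 kg/m³, cost = 7.496 $/kg
  option L: σ_y = 180.0 MPa, ρ = 7032 kg/m³, cost = 0.9921 $/kg
  option V: M = 47.7 kN·m per $
  option L: M = 25.8 kN·m per $
  option H: M = 8.16 kN·m per $
  option J: M = 2.76 kN·m per $
Option V ranks first.

option V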